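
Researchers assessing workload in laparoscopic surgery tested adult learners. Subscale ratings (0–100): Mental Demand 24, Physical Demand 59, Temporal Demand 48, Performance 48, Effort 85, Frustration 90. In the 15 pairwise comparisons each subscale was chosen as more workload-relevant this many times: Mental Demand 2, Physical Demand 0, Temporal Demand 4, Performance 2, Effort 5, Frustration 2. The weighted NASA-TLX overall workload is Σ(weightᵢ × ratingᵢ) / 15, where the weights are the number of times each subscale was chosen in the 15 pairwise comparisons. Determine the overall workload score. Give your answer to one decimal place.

62.7

The tallies are the weights (they sum to 15).
Weighted sum = 2·24 + 0·59 + 4·48 + 2·48 + 5·85 + 2·90
            = 48 + 0 + 192 + 96 + 425 + 180 = 941.
Overall workload = 941 / 15 = 62.7333 ≈ 62.7.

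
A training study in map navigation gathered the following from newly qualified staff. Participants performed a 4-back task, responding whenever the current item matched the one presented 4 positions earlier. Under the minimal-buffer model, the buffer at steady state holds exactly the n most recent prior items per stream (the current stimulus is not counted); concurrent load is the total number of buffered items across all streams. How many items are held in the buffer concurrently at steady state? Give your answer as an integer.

4

The buffer holds the 4 most recent prior items.
Steady-state concurrent load = 4 items.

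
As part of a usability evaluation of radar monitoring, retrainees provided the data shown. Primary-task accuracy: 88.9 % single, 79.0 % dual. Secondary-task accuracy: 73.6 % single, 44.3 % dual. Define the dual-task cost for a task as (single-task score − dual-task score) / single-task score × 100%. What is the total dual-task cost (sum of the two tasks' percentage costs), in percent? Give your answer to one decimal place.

50.9

Primary cost = (88.9 − 79.0) / 88.9 × 100% = 11.1361%.
Secondary cost = (73.6 − 44.3) / 73.6 × 100% = 39.8098%.
Total = 11.1361% + 39.8098% = 50.9459% ≈ 50.9%.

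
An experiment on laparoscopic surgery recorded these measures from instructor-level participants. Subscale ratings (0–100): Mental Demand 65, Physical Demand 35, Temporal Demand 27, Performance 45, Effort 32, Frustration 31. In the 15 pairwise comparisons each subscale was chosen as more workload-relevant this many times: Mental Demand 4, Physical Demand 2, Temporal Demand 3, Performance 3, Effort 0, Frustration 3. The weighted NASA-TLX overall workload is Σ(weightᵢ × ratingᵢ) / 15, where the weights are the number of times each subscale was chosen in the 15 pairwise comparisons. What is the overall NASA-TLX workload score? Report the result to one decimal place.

The tallies are the weights (they sum to 15).
Weighted sum = 4·65 + 2·35 + 3·27 + 3·45 + 0·32 + 3·31
            = 260 + 70 + 81 + 135 + 0 + 93 = 639.
Overall workload = 639 / 15 = 42.6000 ≈ 42.6.

42.6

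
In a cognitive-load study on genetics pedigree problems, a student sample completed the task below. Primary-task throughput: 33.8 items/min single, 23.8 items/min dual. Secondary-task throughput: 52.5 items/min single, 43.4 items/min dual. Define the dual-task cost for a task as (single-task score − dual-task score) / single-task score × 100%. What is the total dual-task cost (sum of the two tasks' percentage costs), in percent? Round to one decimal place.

Primary cost = (33.8 − 23.8) / 33.8 × 100% = 29.5858%.
Secondary cost = (52.5 − 43.4) / 52.5 × 100% = 17.3333%.
Total = 29.5858% + 17.3333% = 46.9191% ≈ 46.9%.

46.9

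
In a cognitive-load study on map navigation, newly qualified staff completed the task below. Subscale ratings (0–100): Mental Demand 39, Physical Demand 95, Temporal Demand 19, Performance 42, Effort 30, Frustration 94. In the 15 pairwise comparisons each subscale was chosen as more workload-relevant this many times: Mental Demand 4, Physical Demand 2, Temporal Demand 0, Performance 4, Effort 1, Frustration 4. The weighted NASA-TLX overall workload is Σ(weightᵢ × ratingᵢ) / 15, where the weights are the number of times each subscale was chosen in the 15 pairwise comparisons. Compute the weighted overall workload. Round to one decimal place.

61.3

The tallies are the weights (they sum to 15).
Weighted sum = 4·39 + 2·95 + 0·19 + 4·42 + 1·30 + 4·94
            = 156 + 190 + 0 + 168 + 30 + 376 = 920.
Overall workload = 920 / 15 = 61.3333 ≈ 61.3.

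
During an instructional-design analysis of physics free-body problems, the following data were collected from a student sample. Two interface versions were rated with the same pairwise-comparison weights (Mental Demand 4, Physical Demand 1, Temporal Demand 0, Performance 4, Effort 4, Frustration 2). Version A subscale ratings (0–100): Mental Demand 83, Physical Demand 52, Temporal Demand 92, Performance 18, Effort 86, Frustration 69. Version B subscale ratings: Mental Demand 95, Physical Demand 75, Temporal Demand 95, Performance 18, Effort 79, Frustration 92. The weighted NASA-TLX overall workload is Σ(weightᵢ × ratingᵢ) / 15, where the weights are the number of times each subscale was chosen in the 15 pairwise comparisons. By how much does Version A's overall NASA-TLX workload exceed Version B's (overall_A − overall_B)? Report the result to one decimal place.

Version A weighted sum = 4·83 + 1·52 + 0·92 + 4·18 + 4·86 + 2·69 = 332 + 52 + 0 + 72 + 344 + 138 = 938; overall_A = 938/15 = 62.5333.
Version B weighted sum = 4·95 + 1·75 + 0·95 + 4·18 + 4·79 + 2·92 = 380 + 75 + 0 + 72 + 316 + 184 = 1027; overall_B = 1027/15 = 68.4667.
Difference = 62.5333 − 68.4667 = -5.9334 ≈ -5.9.

-5.9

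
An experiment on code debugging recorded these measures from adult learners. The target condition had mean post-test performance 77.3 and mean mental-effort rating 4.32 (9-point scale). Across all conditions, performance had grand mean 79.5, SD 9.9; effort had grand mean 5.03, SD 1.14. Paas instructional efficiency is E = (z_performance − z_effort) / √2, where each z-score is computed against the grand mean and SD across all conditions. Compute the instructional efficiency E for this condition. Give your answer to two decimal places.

0.28

z_performance = (77.3 − 79.5) / 9.9 = -2.2000 / 9.9 = -0.2222.
z_effort = (4.32 − 5.03) / 1.14 = -0.7100 / 1.14 = -0.6228.
z_P − z_E = -0.2222 − (-0.6228) = 0.4006.
E = 0.4006 / √2 = 0.4006 / 1.41421 = 0.2833 ≈ 0.28.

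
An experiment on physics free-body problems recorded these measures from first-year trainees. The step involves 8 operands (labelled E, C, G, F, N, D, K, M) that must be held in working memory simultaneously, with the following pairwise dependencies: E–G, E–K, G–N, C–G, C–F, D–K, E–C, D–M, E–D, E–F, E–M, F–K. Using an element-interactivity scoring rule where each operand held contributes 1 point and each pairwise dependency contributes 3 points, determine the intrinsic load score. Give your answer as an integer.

44

Count of operands held simultaneously: 8.
Count of pairwise dependencies listed: 12.
Element contribution: 8 × 1 = 8.
Interaction contribution: 12 × 3 = 36.
Intrinsic load = 8 + 36 = 44.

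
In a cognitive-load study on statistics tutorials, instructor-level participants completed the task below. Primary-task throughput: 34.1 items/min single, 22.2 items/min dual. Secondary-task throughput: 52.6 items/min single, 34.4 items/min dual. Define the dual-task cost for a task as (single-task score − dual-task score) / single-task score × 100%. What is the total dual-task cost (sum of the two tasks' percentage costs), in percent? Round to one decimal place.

69.5

Primary cost = (34.1 − 22.2) / 34.1 × 100% = 34.8974%.
Secondary cost = (52.6 − 34.4) / 52.6 × 100% = 34.6008%.
Total = 34.8974% + 34.6008% = 69.4982% ≈ 69.5%.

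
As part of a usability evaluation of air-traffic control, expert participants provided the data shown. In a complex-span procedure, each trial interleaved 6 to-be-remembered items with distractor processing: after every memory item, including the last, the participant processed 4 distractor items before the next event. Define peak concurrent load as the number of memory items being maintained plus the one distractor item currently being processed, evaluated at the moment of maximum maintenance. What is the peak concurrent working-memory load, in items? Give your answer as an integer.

7

Maintenance is greatest during the distractor(s) after memory item 6: all 6 memory items are being held.
One distractor item is concurrently being processed.
Peak concurrent load = 6 + 1 = 7 items.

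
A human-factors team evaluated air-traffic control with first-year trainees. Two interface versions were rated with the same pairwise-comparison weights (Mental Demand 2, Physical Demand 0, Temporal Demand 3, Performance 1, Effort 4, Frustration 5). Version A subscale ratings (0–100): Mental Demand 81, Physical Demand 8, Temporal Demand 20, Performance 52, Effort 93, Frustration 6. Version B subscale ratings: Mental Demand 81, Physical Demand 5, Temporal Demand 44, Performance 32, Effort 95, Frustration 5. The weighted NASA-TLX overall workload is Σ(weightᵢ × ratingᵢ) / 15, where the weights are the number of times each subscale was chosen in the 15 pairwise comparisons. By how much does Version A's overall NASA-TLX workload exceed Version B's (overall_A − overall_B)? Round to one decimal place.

Version A weighted sum = 2·81 + 0·8 + 3·20 + 1·52 + 4·93 + 5·6 = 162 + 0 + 60 + 52 + 372 + 30 = 676; overall_A = 676/15 = 45.0667.
Version B weighted sum = 2·81 + 0·5 + 3·44 + 1·32 + 4·95 + 5·5 = 162 + 0 + 132 + 32 + 380 + 25 = 731; overall_B = 731/15 = 48.7333.
Difference = 45.0667 − 48.7333 = -3.6666 ≈ -3.7.

-3.7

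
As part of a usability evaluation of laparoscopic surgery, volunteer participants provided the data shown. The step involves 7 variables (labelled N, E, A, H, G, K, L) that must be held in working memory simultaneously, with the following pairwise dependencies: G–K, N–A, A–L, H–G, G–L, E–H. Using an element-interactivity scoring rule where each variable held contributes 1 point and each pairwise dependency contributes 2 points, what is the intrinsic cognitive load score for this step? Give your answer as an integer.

Count of variables held simultaneously: 7.
Count of pairwise dependencies listed: 6.
Element contribution: 7 × 1 = 7.
Interaction contribution: 6 × 2 = 12.
Intrinsic load = 7 + 12 = 19.

19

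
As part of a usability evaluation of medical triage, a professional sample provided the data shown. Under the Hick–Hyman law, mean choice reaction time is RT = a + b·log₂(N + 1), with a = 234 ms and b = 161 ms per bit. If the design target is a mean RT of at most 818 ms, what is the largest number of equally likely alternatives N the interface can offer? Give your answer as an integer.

11

Set 234 + 161·log₂(N + 1) ≤ 818.
log₂(N + 1) ≤ (818 − 234) / 161 = 3.6273.
N + 1 ≤ 2^3.6273 = 12.3574.
N ≤ 11.3574, so the largest integer N is 11.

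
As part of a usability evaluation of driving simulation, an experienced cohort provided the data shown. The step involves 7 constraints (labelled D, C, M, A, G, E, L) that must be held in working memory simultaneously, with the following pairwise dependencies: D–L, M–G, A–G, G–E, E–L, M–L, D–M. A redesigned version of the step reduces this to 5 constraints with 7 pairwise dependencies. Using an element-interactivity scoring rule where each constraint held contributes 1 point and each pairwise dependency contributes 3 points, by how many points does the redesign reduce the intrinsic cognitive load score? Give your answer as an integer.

Original: 7 × 1 + 7 × 3 = 7 + 21 = 28.
Redesigned: 5 × 1 + 7 × 3 = 5 + 21 = 26.
Reduction = 28 − 26 = 2.

2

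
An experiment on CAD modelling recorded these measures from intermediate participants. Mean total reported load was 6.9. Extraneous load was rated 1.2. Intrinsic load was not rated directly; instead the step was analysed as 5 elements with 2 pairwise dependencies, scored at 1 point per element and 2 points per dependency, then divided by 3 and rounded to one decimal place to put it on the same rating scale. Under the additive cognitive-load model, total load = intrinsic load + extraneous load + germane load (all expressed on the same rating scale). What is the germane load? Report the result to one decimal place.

2.7

Intrinsic (element-interactivity): (5 × 1 + 2 × 2) / 3 = 9 / 3 = 3.0000 → 3.0.
germane load = total − intrinsic − extraneous
             = 6.9 − 3.0 − 1.2 = 2.7.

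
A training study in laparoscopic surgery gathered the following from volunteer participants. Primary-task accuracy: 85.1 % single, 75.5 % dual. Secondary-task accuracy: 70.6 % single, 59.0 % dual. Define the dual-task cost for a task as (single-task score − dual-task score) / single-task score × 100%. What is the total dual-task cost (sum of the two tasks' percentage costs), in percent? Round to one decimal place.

27.7

Primary cost = (85.1 − 75.5) / 85.1 × 100% = 11.2808%.
Secondary cost = (70.6 − 59.0) / 70.6 × 100% = 16.4306%.
Total = 11.2808% + 16.4306% = 27.7114% ≈ 27.7%.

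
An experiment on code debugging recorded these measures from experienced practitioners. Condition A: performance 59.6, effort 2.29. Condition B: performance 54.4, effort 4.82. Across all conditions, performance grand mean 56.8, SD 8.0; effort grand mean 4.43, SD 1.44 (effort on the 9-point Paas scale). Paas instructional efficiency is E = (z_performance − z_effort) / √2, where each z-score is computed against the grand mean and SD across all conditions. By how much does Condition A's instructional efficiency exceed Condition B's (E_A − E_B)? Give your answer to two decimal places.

Condition A: z_P = (59.6 − 56.8)/8.0 = 0.3500; z_E = (2.29 − 4.43)/1.44 = -1.4861; E_A = (0.3500 − (-1.4861))/√2 = 1.2983.
Condition B: z_P = (54.4 − 56.8)/8.0 = -0.3000; z_E = (4.82 − 4.43)/1.44 = 0.2708; E_B = (-0.3000 − 0.2708)/√2 = -0.4036.
E_A − E_B = 1.2983 − (-0.4036) = 1.7019 ≈ 1.70.

1.70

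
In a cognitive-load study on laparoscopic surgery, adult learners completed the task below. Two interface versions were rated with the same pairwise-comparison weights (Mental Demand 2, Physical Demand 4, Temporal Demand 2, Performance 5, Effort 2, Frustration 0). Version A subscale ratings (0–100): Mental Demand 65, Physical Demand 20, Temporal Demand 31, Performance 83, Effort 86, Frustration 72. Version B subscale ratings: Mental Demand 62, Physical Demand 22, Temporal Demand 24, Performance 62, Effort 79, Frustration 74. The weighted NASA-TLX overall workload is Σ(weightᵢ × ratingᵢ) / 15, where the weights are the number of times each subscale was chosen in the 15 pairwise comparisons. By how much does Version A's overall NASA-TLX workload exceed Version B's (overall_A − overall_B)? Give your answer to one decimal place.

8.7

Version A weighted sum = 2·65 + 4·20 + 2·31 + 5·83 + 2·86 + 0·72 = 130 + 80 + 62 + 415 + 172 + 0 = 859; overall_A = 859/15 = 57.2667.
Version B weighted sum = 2·62 + 4·22 + 2·24 + 5·62 + 2·79 + 0·74 = 124 + 88 + 48 + 310 + 158 + 0 = 728; overall_B = 728/15 = 48.5333.
Difference = 57.2667 − 48.5333 = 8.7334 ≈ 8.7.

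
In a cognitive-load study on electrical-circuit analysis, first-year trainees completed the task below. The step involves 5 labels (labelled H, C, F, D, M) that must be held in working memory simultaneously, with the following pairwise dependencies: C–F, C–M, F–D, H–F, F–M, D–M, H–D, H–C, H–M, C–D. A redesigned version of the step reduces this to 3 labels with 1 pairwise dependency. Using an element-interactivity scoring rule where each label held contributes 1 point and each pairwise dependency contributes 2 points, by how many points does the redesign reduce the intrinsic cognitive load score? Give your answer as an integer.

Original: 5 × 1 + 10 × 2 = 5 + 20 = 25.
Redesigned: 3 × 1 + 1 × 2 = 3 + 2 = 5.
Reduction = 25 − 5 = 20.

20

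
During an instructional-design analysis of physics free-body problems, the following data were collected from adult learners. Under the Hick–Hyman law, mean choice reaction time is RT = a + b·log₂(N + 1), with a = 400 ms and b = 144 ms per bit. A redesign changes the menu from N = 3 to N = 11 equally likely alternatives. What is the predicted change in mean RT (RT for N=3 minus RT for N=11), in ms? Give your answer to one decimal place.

-228.2

RT(3) = 400 + 144·log₂(4) = 400 + 144·2.0000 = 688.0000 ms.
RT(11) = 400 + 144·log₂(12) = 400 + 144·3.5850 = 916.2400 ms.
Difference = 688.0000 − 916.2400 = -228.2400 ≈ -228.2 ms.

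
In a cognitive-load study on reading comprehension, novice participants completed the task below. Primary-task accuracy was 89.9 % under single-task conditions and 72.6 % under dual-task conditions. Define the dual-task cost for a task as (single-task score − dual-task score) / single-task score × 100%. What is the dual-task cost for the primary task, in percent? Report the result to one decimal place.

Cost = (89.9 − 72.6) / 89.9 × 100%
     = 17.3000 / 89.9 × 100% = 19.2436%.
≈ 19.2%.

19.2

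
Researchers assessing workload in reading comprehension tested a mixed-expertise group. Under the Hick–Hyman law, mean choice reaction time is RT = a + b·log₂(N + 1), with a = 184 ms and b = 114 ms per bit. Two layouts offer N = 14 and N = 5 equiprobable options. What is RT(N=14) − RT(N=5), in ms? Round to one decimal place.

RT(14) = 184 + 114·log₂(15) = 184 + 114·3.9069 = 629.3866 ms.
RT(5) = 184 + 114·log₂(6) = 184 + 114·2.5850 = 478.6900 ms.
Difference = 629.3866 − 478.6900 = 150.6966 ≈ 150.7 ms.

150.7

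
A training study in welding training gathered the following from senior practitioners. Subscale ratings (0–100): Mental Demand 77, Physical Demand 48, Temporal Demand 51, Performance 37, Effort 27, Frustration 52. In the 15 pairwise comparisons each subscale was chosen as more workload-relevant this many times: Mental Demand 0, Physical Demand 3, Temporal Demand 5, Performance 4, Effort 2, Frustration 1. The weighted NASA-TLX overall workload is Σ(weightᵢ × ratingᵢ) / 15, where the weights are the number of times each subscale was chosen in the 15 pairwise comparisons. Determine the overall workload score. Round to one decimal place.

The tallies are the weights (they sum to 15).
Weighted sum = 0·77 + 3·48 + 5·51 + 4·37 + 2·27 + 1·52
            = 0 + 144 + 255 + 148 + 54 + 52 = 653.
Overall workload = 653 / 15 = 43.5333 ≈ 43.5.

43.5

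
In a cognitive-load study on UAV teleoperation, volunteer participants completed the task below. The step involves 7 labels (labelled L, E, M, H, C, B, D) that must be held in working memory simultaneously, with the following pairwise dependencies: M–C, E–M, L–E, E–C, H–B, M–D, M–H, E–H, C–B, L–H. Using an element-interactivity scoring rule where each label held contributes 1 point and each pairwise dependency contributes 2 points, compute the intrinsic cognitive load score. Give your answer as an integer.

Count of labels held simultaneously: 7.
Count of pairwise dependencies listed: 10.
Element contribution: 7 × 1 = 7.
Interaction contribution: 10 × 2 = 20.
Intrinsic load = 7 + 20 = 27.

27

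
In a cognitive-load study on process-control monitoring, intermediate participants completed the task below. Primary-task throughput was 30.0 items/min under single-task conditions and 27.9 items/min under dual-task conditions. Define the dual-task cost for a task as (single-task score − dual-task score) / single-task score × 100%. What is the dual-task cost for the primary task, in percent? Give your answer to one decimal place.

7.0

Cost = (30.0 − 27.9) / 30.0 × 100%
     = 2.1000 / 30.0 × 100% = 7.0000%.
≈ 7.0%.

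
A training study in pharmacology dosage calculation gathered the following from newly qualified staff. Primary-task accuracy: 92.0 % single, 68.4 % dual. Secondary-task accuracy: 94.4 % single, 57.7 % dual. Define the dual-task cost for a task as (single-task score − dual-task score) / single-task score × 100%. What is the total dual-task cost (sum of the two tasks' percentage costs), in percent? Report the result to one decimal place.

Primary cost = (92.0 − 68.4) / 92.0 × 100% = 25.6522%.
Secondary cost = (94.4 − 57.7) / 94.4 × 100% = 38.8771%.
Total = 25.6522% + 38.8771% = 64.5293% ≈ 64.5%.

64.5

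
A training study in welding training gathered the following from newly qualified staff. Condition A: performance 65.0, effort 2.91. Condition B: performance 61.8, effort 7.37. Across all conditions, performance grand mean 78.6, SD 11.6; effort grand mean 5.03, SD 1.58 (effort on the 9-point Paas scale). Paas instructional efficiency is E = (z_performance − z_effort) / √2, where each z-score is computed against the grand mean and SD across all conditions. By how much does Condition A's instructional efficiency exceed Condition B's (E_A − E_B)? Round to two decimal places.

2.19

Condition A: z_P = (65.0 − 78.6)/11.6 = -1.1724; z_E = (2.91 − 5.03)/1.58 = -1.3418; E_A = (-1.1724 − (-1.3418))/√2 = 0.1198.
Condition B: z_P = (61.8 − 78.6)/11.6 = -1.4483; z_E = (7.37 − 5.03)/1.58 = 1.4810; E_B = (-1.4483 − 1.4810)/√2 = -2.0713.
E_A − E_B = 0.1198 − (-2.0713) = 2.1911 ≈ 2.19.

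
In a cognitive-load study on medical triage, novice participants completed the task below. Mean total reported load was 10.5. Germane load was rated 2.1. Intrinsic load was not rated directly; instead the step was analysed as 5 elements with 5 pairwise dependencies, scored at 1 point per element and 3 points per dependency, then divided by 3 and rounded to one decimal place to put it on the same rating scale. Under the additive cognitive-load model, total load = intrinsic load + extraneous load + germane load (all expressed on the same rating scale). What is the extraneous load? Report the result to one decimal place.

1.7

Intrinsic (element-interactivity): (5 × 1 + 5 × 3) / 3 = 20 / 3 = 6.6667 → 6.7.
extraneous load = total − intrinsic − germane
             = 10.5 − 6.7 − 2.1 = 1.7.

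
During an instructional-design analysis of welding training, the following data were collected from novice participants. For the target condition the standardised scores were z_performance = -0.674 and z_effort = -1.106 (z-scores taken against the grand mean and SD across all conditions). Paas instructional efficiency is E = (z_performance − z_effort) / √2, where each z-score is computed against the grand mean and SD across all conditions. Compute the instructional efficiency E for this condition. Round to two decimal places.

0.31

z_P − z_E = -0.674 − (-1.106) = 0.4320.
E = 0.4320 / √2 = 0.4320 / 1.41421 = 0.3055 ≈ 0.31.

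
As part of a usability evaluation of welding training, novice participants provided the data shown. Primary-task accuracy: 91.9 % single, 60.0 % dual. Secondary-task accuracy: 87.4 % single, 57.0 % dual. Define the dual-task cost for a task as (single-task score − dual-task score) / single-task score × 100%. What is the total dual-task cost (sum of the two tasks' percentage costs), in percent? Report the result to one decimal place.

Primary cost = (91.9 − 60.0) / 91.9 × 100% = 34.7116%.
Secondary cost = (87.4 − 57.0) / 87.4 × 100% = 34.7826%.
Total = 34.7116% + 34.7826% = 69.4942% ≈ 69.5%.

69.5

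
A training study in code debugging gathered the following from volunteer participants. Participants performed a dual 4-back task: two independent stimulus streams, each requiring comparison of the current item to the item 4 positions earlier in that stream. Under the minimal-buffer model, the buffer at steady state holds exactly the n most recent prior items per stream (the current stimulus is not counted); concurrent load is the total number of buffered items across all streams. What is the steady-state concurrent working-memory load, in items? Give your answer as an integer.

Each stream's buffer holds its 4 most recent prior items.
Two independent streams: 2 × 4 = 8 buffered items at steady state.

8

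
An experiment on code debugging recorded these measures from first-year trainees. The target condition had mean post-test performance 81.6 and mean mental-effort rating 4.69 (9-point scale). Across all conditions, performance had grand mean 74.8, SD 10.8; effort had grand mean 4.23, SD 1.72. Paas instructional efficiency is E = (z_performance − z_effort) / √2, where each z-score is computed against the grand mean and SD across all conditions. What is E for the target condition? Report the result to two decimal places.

0.26

z_performance = (81.6 − 74.8) / 10.8 = 6.8000 / 10.8 = 0.6296.
z_effort = (4.69 − 4.23) / 1.72 = 0.4600 / 1.72 = 0.2674.
z_P − z_E = 0.6296 − 0.2674 = 0.3622.
E = 0.3622 / √2 = 0.3622 / 1.41421 = 0.2561 ≈ 0.26.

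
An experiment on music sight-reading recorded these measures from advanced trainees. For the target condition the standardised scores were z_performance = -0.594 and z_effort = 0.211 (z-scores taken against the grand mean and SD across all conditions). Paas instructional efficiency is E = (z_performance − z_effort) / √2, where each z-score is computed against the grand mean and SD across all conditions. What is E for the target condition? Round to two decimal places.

-0.57

z_P − z_E = -0.594 − 0.211 = -0.8050.
E = -0.8050 / √2 = -0.8050 / 1.41421 = -0.5692 ≈ -0.57.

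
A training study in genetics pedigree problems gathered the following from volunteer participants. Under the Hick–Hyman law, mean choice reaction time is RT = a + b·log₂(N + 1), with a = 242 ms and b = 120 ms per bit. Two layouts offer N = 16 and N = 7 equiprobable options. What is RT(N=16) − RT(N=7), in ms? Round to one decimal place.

130.5

RT(16) = 242 + 120·log₂(17) = 242 + 120·4.0875 = 732.5000 ms.
RT(7) = 242 + 120·log₂(8) = 242 + 120·3.0000 = 602.0000 ms.
Difference = 732.5000 − 602.0000 = 130.5000 ≈ 130.5 ms.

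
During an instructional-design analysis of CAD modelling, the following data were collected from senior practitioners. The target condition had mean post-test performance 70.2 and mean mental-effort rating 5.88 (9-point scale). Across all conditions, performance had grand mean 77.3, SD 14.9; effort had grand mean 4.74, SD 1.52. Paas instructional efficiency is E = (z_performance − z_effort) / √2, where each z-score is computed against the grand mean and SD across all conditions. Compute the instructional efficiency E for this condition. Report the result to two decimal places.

z_performance = (70.2 − 77.3) / 14.9 = -7.1000 / 14.9 = -0.4765.
z_effort = (5.88 − 4.74) / 1.52 = 1.1400 / 1.52 = 0.7500.
z_P − z_E = -0.4765 − 0.7500 = -1.2265.
E = -1.2265 / √2 = -1.2265 / 1.41421 = -0.8673 ≈ -0.87.

-0.87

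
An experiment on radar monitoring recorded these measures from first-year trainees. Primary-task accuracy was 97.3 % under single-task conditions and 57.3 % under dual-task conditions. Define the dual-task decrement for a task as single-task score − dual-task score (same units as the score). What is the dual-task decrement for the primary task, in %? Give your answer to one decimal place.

Decrement = 97.3 − 57.3 = 40.0000 % ≈ 40.0 %.

40.0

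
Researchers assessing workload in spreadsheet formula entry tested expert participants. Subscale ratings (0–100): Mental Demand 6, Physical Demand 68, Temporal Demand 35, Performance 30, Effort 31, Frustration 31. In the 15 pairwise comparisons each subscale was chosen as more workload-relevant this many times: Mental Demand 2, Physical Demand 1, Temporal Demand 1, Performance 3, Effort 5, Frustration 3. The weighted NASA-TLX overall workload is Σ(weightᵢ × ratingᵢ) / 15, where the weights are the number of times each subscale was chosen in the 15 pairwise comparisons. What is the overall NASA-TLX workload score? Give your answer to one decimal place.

30.2

The tallies are the weights (they sum to 15).
Weighted sum = 2·6 + 1·68 + 1·35 + 3·30 + 5·31 + 3·31
            = 12 + 68 + 35 + 90 + 155 + 93 = 453.
Overall workload = 453 / 15 = 30.2000 ≈ 30.2.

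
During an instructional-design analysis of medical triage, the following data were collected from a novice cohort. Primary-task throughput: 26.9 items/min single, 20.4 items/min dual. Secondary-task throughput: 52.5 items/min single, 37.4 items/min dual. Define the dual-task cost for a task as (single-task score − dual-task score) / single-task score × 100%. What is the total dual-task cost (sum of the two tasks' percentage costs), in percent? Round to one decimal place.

Primary cost = (26.9 − 20.4) / 26.9 × 100% = 24.1636%.
Secondary cost = (52.5 − 37.4) / 52.5 × 100% = 28.7619%.
Total = 24.1636% + 28.7619% = 52.9255% ≈ 52.9%.

52.9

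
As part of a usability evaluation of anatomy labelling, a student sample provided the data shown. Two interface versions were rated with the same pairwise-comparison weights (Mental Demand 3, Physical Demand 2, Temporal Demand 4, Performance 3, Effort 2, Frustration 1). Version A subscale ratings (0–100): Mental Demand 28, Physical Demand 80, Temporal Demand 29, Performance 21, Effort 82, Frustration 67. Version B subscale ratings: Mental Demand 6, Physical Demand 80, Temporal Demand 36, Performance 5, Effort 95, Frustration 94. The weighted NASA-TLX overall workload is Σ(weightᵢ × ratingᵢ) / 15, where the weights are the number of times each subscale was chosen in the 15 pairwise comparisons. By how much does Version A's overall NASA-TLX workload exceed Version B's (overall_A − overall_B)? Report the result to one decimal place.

Version A weighted sum = 3·28 + 2·80 + 4·29 + 3·21 + 2·82 + 1·67 = 84 + 160 + 116 + 63 + 164 + 67 = 654; overall_A = 654/15 = 43.6000.
Version B weighted sum = 3·6 + 2·80 + 4·36 + 3·5 + 2·95 + 1·94 = 18 + 160 + 144 + 15 + 190 + 94 = 621; overall_B = 621/15 = 41.4000.
Difference = 43.6000 − 41.4000 = 2.2000 ≈ 2.2.

2.2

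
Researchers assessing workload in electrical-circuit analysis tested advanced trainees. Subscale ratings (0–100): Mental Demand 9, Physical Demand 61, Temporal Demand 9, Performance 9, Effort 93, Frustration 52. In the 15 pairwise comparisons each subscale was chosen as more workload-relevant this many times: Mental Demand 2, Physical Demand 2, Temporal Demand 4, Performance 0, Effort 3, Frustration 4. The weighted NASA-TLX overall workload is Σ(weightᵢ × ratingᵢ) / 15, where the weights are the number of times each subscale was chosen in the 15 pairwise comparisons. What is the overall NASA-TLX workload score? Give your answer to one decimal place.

44.2

The tallies are the weights (they sum to 15).
Weighted sum = 2·9 + 2·61 + 4·9 + 0·9 + 3·93 + 4·52
            = 18 + 122 + 36 + 0 + 279 + 208 = 663.
Overall workload = 663 / 15 = 44.2000 ≈ 44.2.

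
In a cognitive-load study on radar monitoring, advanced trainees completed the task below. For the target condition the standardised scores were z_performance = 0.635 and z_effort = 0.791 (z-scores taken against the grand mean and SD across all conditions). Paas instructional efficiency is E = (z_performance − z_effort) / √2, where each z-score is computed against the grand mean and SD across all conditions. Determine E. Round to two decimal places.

z_P − z_E = 0.635 − 0.791 = -0.1560.
E = -0.1560 / √2 = -0.1560 / 1.41421 = -0.1103 ≈ -0.11.

-0.11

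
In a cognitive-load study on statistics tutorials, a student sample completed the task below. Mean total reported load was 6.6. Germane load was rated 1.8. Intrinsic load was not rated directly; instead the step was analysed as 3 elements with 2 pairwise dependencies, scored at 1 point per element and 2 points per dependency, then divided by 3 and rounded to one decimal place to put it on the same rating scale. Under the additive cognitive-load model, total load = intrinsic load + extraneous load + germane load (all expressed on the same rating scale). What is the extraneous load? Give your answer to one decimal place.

2.5

Intrinsic (element-interactivity): (3 × 1 + 2 × 2) / 3 = 7 / 3 = 2.3333 → 2.3.
extraneous load = total − intrinsic − germane
             = 6.6 − 2.3 − 1.8 = 2.5.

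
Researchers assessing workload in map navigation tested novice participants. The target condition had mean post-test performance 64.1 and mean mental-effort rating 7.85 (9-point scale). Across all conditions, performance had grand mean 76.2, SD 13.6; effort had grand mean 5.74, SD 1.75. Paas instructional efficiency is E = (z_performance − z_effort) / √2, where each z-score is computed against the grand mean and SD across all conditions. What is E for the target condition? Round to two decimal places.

-1.48

z_performance = (64.1 − 76.2) / 13.6 = -12.1000 / 13.6 = -0.8897.
z_effort = (7.85 − 5.74) / 1.75 = 2.1100 / 1.75 = 1.2057.
z_P − z_E = -0.8897 − 1.2057 = -2.0954.
E = -2.0954 / √2 = -2.0954 / 1.41421 = -1.4817 ≈ -1.48.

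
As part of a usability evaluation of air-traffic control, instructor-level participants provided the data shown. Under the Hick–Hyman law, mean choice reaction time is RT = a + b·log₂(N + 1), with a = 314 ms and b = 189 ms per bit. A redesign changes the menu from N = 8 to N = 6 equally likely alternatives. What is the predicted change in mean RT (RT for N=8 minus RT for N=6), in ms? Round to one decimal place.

RT(8) = 314 + 189·log₂(9) = 314 + 189·3.1699 = 913.1111 ms.
RT(6) = 314 + 189·log₂(7) = 314 + 189·2.8074 = 844.5986 ms.
Difference = 913.1111 − 844.5986 = 68.5125 ≈ 68.5 ms.

68.5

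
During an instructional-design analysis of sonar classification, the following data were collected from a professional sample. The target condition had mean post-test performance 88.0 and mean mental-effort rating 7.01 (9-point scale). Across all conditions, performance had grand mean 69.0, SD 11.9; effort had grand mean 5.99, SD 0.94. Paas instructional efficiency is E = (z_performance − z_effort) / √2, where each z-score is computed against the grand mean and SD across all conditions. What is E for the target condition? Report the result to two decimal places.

z_performance = (88.0 − 69.0) / 11.9 = 19.0000 / 11.9 = 1.5966.
z_effort = (7.01 − 5.99) / 0.94 = 1.0200 / 0.94 = 1.0851.
z_P − z_E = 1.5966 − 1.0851 = 0.5115.
E = 0.5115 / √2 = 0.5115 / 1.41421 = 0.3617 ≈ 0.36.

0.36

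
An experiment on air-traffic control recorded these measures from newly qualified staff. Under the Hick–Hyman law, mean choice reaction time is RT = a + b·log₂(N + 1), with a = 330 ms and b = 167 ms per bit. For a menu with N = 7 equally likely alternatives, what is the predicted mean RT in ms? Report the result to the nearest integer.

831

log₂(7 + 1) = log₂(8) = 3.0000.
RT = 330 + 167 × 3.0000 = 330 + 501.0000 = 831.0000 ms.
≈ 831 ms.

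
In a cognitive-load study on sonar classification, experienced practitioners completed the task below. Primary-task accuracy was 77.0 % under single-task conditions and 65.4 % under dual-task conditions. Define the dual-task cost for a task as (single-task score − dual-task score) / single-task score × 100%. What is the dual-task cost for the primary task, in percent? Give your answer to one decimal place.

Cost = (77.0 − 65.4) / 77.0 × 100%
     = 11.6000 / 77.0 × 100% = 15.0649%.
≈ 15.1%.

15.1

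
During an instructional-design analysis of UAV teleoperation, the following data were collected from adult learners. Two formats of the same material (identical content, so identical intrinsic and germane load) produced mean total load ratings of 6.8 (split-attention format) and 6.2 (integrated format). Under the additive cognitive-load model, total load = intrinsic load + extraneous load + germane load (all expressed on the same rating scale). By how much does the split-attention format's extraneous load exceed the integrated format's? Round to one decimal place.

0.6

Intrinsic and germane load are equal across formats, so the difference in total load equals the difference in extraneous load.
Extraneous-load difference = 6.8 − 6.2 = 0.6.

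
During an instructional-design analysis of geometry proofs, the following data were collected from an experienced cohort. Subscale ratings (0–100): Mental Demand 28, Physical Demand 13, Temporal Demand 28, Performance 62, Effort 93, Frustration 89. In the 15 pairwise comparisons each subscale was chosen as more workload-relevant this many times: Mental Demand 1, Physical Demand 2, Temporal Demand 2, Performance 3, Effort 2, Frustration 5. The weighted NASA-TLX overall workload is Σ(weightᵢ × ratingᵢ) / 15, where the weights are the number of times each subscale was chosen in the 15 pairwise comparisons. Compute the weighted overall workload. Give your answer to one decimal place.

61.8

The tallies are the weights (they sum to 15).
Weighted sum = 1·28 + 2·13 + 2·28 + 3·62 + 2·93 + 5·89
            = 28 + 26 + 56 + 186 + 186 + 445 = 927.
Overall workload = 927 / 15 = 61.8000 ≈ 61.8.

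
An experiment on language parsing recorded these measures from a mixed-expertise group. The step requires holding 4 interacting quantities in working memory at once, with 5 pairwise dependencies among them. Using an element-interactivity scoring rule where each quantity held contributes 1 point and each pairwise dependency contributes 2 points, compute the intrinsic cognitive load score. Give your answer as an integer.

14

Element contribution: 4 × 1 = 4.
Interaction contribution: 5 × 2 = 10.
Intrinsic load = 4 + 10 = 14.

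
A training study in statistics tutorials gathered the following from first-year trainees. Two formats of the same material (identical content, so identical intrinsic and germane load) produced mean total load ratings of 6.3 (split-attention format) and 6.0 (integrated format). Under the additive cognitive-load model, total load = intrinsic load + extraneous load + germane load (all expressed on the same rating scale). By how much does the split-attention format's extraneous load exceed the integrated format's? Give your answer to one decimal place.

Intrinsic and germane load are equal across formats, so the difference in total load equals the difference in extraneous load.
Extraneous-load difference = 6.3 − 6.0 = 0.3.

0.3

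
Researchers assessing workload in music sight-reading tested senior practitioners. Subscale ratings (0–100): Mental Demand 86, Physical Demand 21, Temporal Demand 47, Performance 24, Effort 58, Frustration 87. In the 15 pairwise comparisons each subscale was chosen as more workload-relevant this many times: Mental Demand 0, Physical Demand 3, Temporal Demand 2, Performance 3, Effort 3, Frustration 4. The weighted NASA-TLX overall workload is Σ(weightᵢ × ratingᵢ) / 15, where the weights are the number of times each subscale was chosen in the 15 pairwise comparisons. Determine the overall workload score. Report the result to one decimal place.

The tallies are the weights (they sum to 15).
Weighted sum = 0·86 + 3·21 + 2·47 + 3·24 + 3·58 + 4·87
            = 0 + 63 + 94 + 72 + 174 + 348 = 751.
Overall workload = 751 / 15 = 50.0667 ≈ 50.1.

50.1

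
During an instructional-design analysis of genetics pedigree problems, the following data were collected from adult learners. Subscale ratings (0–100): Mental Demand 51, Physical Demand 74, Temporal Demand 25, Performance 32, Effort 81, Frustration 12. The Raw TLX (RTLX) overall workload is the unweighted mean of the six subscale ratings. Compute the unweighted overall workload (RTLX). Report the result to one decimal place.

45.8

Sum of ratings = 51 + 74 + 25 + 32 + 81 + 12 = 275.
RTLX = 275 / 6 = 45.8333 ≈ 45.8.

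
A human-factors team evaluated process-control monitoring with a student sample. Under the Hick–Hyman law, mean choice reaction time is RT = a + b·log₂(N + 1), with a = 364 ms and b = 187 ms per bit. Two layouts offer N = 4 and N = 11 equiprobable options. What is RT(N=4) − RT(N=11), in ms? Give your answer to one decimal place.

RT(4) = 364 + 187·log₂(5) = 364 + 187·2.3219 = 798.1953 ms.
RT(11) = 364 + 187·log₂(12) = 364 + 187·3.5850 = 1034.3950 ms.
Difference = 798.1953 − 1034.3950 = -236.1997 ≈ -236.2 ms.

-236.2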